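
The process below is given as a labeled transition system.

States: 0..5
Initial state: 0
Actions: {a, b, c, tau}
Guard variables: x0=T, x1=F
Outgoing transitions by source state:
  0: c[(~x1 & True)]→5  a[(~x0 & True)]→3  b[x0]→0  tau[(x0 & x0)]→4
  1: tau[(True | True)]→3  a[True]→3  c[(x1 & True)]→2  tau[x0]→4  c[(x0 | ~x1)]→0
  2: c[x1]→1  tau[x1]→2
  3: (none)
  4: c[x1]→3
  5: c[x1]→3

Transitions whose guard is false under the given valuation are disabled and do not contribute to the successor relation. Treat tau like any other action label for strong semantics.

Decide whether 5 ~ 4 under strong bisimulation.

Refine partition for ~:
  round 0: {{0,1,2,3,4,5}}
  round 1: {{0},{1},{2,3,4,5}}
stable after 2 split(s): 3 block(s)
5∈{2,3,4,5}, 4∈{2,3,4,5}

Answer: BISIMILAR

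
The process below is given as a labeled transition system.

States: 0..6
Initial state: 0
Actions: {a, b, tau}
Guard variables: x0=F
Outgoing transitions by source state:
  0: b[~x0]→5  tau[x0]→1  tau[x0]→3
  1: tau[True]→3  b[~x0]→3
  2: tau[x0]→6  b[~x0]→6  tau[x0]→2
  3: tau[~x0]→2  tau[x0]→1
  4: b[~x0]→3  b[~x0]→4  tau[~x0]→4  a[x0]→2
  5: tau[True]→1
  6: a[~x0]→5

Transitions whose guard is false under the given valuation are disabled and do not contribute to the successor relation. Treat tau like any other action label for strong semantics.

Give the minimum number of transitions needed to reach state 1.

Answer: 2

Working:
Breadth-first toward 1:
  depth 0: {0}
  depth 1: {5}
  depth 2: {1}
1 enters at depth 2; path b·tau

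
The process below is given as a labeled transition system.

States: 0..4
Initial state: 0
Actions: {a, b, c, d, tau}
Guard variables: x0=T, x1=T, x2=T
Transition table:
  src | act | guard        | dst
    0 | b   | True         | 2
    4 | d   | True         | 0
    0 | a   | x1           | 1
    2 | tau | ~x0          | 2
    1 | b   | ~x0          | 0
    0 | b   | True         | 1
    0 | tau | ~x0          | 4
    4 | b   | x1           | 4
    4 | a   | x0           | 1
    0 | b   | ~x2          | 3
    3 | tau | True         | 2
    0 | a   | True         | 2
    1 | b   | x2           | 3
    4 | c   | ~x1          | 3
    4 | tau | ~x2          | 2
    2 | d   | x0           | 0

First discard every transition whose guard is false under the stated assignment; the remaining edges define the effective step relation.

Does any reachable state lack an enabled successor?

Answer: DEADLOCK-FREE

Analysis:
Reachable = {0,1,2,3}
  0: a→1  a→2  b→1  b→2  [4 out]
  1: b→3  [1 out]
  2: d→0  [1 out]
  3: tau→2  [1 out]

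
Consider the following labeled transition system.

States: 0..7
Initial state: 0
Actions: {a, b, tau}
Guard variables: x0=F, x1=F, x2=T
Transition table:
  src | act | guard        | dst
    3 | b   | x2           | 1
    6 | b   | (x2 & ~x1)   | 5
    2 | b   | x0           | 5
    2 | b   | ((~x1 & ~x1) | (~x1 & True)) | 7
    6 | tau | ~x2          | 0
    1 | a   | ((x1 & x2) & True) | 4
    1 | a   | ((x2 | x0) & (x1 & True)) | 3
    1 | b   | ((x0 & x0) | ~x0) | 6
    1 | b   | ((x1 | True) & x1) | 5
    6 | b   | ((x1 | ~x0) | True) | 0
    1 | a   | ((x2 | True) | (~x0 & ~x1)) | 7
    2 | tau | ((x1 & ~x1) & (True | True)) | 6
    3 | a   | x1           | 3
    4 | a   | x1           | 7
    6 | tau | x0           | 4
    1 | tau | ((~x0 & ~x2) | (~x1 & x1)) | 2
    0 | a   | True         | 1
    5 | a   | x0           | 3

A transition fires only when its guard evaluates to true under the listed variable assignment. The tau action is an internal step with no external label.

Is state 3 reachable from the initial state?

Answer: UNREACHABLE

Working:
After dropping false guards: 7 live edges.
depth 0: {0}
depth 1: {1}  total {0,1}
depth 2: {6,7}  total {0,1,6,7}
depth 3: {5}  total {0,1,5,6,7}
R = {0,1,5,6,7}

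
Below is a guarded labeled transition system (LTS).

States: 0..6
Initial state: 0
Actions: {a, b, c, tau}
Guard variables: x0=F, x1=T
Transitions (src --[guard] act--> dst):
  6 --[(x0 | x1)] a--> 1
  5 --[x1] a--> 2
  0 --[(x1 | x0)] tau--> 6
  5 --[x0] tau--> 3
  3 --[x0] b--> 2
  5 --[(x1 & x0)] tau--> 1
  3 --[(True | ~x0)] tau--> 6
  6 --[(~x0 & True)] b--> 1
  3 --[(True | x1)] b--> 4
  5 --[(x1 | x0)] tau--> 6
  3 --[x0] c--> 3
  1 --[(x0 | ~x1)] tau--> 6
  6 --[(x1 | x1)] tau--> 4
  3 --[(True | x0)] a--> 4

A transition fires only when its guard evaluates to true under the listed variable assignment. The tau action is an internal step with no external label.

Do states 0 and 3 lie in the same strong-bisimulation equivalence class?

Compute ~ classes (split until stable):
  π0 = {{0,1,2,3,4,5,6}}
  π1 = {{0},{1,2,4},{3,6},{5}}
  π2 = {{0},{1,2,4},{3},{5},{6}}
stable after 3 split(s): 5 block(s)
0∈{0}, 3∈{3}

Answer: NOT BISIMILAR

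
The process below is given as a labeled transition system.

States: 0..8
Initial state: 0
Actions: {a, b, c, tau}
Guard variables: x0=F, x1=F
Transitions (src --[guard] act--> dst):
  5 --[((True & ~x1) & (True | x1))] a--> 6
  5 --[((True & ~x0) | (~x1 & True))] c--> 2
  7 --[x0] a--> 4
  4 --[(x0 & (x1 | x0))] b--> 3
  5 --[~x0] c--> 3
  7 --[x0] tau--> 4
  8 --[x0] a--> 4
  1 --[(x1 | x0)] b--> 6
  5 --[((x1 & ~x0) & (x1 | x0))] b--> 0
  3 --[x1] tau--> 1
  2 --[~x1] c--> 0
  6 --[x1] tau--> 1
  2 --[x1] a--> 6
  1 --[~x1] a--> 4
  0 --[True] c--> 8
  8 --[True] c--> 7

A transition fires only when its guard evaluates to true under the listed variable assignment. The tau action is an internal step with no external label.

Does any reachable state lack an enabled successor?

Answer: DEADLOCK at state 7

Trace:
Reachable = {0,7,8}
  0: c→8  [deg 1]
  7: ∅  [deadlock]
  8: c→7  [deg 1]
witness 7: c·c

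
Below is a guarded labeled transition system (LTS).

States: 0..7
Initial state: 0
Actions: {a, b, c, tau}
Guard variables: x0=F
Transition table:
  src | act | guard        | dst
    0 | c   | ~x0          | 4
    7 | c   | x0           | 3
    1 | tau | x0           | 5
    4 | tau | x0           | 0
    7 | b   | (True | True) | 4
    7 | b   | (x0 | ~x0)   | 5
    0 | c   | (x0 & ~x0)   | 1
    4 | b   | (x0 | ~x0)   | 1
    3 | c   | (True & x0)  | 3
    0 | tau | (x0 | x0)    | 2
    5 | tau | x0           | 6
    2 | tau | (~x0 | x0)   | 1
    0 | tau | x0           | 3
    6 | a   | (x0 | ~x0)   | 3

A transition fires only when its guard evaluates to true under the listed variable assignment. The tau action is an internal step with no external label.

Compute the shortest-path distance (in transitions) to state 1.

Answer: 2

Analysis:
BFS to 1:
  L0 = {0}
  L1 = {4}
  L2 = {1}
depth(1)=2, e.g. c·b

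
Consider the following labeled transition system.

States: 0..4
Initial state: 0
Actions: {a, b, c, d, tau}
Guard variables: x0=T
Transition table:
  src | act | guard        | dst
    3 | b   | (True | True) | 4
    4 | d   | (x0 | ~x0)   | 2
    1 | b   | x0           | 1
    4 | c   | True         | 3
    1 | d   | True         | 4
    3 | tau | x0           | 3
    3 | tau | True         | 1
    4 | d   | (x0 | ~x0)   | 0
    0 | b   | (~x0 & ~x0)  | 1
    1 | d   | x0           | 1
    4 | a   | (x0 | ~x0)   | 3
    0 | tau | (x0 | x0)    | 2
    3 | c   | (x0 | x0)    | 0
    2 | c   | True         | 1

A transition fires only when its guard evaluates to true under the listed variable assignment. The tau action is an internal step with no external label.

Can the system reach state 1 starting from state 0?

Answer: REACHABLE

Working:
Guard filter leaves 13 enabled edge(s).
Layer 0: {0}
Layer 1: {2}  total {0,2}
Layer 2: {1}  total {0,1,2}
Layer 3: {4}  total {0,1,2,4}
Layer 4: {3}  total {0,1,2,3,4}
Reachable = {0,1,2,3,4}
Path to 1: tau·c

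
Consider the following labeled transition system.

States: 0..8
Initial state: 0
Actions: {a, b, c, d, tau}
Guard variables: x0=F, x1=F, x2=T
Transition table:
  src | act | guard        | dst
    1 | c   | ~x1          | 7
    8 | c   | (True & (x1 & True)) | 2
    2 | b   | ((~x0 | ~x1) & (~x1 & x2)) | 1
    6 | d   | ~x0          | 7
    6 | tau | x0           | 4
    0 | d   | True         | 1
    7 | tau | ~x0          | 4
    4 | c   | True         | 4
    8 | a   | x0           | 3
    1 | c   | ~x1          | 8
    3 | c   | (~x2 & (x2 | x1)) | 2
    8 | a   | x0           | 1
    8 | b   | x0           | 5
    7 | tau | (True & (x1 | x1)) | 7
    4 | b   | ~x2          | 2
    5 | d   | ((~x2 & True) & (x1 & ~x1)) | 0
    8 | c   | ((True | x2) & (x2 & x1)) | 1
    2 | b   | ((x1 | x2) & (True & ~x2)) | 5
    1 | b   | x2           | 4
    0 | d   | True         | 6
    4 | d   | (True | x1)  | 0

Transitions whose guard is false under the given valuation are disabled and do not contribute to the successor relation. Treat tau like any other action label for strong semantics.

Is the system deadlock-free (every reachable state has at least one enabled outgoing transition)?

Answer: DEADLOCK at state 8

Trace:
Reachable = {0,1,4,6,7,8}
  0: d→1  d→6  [2 out]
  1: b→4  c→7  c→8  [3 out]
  4: c→4  d→0  [2 out]
  6: d→7  [1 out]
  7: tau→4  [1 out]
  8: ∅  [deadlock]
Path to 8: d·c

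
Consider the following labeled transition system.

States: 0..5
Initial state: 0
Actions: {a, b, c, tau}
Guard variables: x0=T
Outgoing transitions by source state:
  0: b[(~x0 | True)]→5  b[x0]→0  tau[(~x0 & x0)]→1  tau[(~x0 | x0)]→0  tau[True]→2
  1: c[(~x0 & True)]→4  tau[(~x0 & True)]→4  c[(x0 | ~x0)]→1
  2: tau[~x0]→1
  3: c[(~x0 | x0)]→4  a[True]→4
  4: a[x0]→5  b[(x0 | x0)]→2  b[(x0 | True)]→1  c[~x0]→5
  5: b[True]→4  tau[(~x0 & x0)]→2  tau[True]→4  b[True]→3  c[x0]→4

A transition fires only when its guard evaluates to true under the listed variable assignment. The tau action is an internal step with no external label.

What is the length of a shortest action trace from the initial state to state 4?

Answer: 2

Trace:
BFS to 4:
  Layer 0: {0}
  Layer 1: {2,5}
  Layer 2: {3,4}
depth(4)=2, e.g. b·b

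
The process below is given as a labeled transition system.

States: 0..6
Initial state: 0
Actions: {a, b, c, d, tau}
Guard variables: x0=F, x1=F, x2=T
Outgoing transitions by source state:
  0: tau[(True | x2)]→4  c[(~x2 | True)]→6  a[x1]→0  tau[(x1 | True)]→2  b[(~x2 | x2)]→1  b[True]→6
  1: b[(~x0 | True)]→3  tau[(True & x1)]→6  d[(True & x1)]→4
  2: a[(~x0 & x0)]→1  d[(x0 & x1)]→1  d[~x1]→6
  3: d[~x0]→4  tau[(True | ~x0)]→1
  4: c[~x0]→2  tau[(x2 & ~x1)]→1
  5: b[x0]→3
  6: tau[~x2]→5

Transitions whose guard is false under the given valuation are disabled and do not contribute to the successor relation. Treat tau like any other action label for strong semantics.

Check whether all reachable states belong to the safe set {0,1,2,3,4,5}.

Answer: INVARIANT VIOLATED at state 6

Analysis:
Inv-set: {0,1,2,3,4,5}
Reachable = {0,1,2,3,4,6}
  0: safe
  1: safe
  2: safe
  3: safe
  4: safe
  6: ✗ unsafe
counterexample path to 6: c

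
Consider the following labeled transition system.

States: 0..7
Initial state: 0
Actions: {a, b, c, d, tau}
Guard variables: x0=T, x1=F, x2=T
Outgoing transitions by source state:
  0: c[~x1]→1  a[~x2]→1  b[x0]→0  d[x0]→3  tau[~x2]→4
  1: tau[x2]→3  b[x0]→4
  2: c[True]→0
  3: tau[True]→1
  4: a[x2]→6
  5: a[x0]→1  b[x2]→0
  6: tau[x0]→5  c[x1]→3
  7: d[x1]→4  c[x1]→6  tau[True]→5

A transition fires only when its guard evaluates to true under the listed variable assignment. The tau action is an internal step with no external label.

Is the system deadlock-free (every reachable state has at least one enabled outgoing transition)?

R = {0,1,3,4,5,6}
  0: b→0  c→1  d→3  [3 exit(s)]
  1: b→4  tau→3  [2 exit(s)]
  3: tau→1  [1 exit(s)]
  4: a→6  [1 exit(s)]
  5: a→1  b→0  [2 exit(s)]
  6: tau→5  [1 exit(s)]

Answer: DEADLOCK-FREE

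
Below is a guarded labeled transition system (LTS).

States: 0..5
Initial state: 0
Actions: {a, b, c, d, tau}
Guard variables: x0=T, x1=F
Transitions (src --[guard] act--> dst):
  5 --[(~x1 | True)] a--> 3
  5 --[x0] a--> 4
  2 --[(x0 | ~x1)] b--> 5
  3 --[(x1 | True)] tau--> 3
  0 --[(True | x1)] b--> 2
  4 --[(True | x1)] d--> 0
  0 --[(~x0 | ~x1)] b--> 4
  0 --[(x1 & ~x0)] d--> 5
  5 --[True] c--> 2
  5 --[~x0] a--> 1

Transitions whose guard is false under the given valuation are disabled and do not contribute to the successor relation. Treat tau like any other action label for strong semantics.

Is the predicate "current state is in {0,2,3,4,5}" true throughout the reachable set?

Answer: INVARIANT HOLDS

Trace:
Inv-set: {0,2,3,4,5}
Reachable = {0,2,3,4,5}
  0: safe
  2: safe
  3: safe
  4: safe
  5: safe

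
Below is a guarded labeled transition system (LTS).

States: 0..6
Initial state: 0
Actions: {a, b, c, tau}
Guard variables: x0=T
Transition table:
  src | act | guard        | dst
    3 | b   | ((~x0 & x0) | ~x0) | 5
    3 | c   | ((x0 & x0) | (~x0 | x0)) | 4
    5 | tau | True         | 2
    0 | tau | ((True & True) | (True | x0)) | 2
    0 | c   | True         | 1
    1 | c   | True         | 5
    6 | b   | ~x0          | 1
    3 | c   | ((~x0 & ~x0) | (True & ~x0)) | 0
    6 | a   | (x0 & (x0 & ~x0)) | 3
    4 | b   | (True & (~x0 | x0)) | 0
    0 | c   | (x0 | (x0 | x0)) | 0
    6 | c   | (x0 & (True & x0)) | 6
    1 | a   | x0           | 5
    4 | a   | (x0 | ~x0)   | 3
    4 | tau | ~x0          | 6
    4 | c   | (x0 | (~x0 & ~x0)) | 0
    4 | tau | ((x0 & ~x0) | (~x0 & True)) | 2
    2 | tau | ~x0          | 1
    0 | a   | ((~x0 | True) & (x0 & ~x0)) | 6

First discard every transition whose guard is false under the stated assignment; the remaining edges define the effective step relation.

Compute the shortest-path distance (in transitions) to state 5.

Layered search for 5:
  L0 = {0}
  L1 = {1,2}
  L2 = {5}
depth(5)=2, e.g. c·a

Answer: 2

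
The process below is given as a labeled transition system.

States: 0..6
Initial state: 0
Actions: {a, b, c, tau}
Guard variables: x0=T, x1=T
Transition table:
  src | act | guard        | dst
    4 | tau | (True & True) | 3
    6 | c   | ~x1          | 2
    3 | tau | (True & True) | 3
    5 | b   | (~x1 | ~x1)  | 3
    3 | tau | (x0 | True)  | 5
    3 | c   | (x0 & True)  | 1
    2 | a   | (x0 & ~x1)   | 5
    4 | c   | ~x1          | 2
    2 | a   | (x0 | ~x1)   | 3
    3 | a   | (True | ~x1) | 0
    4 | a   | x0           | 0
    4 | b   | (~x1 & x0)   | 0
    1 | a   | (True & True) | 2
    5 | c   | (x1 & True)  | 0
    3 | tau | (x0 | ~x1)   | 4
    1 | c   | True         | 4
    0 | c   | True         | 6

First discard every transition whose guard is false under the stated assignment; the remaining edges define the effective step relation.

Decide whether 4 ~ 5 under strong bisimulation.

Answer: NOT BISIMILAR

Analysis:
Refine partition for ~:
  π0 = {{0,1,2,3,4,5,6}}
  π1 = {{0,5},{1},{2},{3},{4},{6}}
  π2 = {{0},{1},{2},{3},{4},{5},{6}}
7 equivalence class(es) (converged in 3)
[4]={4}  [5]={5}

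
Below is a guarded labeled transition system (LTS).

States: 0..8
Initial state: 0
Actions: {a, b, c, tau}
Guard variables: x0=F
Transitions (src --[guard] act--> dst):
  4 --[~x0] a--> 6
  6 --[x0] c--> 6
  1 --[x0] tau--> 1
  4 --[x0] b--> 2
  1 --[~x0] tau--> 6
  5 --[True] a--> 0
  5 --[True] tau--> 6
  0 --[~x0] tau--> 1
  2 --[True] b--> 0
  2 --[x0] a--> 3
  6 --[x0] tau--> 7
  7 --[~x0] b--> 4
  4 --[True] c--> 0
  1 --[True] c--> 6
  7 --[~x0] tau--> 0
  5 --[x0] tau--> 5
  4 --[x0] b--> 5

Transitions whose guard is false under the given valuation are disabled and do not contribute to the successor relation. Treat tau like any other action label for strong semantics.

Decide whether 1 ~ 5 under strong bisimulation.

Answer: NOT BISIMILAR

Trace:
Bisimulation quotient by refinement:
  π0 = {{0,1,2,3,4,5,6,7,8}}
  π1 = {{0},{1},{2},{3,6,8},{4},{5},{7}}
stable after 2 split(s): 7 block(s)
[1]={1}  [5]={5}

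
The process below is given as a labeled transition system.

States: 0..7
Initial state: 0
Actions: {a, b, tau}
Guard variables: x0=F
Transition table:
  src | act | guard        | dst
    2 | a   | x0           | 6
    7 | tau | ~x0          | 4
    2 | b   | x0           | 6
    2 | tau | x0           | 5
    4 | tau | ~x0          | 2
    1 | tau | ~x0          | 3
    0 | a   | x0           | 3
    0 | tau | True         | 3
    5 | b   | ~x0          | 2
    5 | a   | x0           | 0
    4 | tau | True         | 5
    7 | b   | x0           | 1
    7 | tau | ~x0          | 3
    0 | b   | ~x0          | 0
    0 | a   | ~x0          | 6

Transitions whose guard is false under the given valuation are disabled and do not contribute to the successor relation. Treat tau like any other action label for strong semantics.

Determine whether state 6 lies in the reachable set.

Answer: REACHABLE

Analysis:
After dropping false guards: 9 live edges.
Layer 0: {0}
Layer 1: {3,6}  total {0,3,6}
Reach set: {0,3,6}
trace reaching 6: a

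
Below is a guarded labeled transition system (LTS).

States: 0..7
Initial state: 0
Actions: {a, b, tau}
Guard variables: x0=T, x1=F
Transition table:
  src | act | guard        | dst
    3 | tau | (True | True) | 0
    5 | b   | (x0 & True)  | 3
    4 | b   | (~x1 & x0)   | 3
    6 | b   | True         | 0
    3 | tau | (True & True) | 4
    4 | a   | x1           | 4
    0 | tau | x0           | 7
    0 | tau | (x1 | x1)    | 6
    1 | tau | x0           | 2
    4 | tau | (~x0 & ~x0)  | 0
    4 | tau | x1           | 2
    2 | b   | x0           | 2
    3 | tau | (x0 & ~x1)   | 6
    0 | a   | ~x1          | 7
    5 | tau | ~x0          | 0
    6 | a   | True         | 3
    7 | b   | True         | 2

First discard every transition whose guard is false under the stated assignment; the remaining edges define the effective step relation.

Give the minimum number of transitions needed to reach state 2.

Answer: 2

Analysis:
Breadth-first toward 2:
  depth 0: {0}
  depth 1: {7}
  depth 2: {2}
2 enters at depth 2; path a·b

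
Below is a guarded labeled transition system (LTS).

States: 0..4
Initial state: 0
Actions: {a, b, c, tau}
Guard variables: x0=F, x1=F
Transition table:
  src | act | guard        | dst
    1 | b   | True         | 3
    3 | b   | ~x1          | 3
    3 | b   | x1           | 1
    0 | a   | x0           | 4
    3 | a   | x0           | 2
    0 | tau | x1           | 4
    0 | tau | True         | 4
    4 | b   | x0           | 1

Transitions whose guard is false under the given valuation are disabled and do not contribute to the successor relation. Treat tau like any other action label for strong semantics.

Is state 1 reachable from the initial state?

Answer: UNREACHABLE

Working:
3 transition(s) survive guard evaluation.
depth 0: {0}
depth 1: {4}  cumulative {0,4}
Reachable = {0,4}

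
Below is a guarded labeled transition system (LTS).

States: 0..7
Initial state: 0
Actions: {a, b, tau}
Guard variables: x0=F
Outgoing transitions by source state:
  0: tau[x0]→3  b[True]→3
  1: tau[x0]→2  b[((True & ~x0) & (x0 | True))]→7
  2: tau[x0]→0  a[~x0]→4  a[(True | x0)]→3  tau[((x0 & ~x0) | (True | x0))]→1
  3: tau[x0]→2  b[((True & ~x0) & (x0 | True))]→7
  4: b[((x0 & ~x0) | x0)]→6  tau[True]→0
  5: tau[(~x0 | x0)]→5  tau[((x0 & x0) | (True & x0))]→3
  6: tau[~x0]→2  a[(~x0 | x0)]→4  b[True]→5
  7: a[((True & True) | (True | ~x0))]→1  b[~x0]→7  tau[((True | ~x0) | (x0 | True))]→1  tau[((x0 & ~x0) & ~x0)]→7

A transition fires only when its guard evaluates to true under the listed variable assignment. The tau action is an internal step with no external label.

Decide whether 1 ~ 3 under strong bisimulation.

Answer: BISIMILAR

Analysis:
Refine partition for ~:
  P[0] = {{0,1,2,3,4,5,6,7}}
  P[1] = {{0,1,3},{2},{4,5},{6,7}}
  P[2] = {{0},{1,3},{2},{4},{5},{6},{7}}
7 equivalence class(es) (converged in 3)
[1]={1,3}  [3]={1,3}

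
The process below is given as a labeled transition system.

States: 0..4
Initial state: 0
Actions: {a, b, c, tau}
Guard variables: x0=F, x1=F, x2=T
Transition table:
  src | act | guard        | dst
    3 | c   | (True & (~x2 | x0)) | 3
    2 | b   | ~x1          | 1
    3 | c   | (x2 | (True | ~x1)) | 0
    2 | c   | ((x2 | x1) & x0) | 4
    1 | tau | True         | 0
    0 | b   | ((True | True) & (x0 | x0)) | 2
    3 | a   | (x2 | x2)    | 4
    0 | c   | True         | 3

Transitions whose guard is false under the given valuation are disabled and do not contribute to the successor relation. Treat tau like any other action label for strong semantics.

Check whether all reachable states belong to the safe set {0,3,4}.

Answer: INVARIANT HOLDS

Trace:
Safe = {0,3,4}
Reach set: {0,3,4}
  0: ok
  3: ok
  4: ok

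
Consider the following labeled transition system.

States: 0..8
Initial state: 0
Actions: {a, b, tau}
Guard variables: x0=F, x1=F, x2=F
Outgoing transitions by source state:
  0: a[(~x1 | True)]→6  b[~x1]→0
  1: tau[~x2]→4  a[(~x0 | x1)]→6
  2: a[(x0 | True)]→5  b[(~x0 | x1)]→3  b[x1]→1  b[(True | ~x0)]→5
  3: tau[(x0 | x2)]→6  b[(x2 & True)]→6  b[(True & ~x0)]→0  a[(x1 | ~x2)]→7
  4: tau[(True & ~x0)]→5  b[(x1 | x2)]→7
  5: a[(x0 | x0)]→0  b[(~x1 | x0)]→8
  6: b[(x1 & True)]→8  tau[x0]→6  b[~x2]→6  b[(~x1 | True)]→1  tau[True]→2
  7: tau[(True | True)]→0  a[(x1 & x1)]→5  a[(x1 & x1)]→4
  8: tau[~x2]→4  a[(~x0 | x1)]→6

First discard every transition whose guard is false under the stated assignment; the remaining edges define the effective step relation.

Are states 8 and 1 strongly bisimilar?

Refine partition for ~:
  round 0: {{0,1,2,3,4,5,6,7,8}}
  round 1: {{0,2,3},{1,8},{4,7},{5},{6}}
  round 2: {{0},{1,8},{2},{3},{4},{5},{6},{7}}
Fixed point at round 3; 8 class(es).
class of 8: {1,8}; class of 1: {1,8}

Answer: BISIMILAR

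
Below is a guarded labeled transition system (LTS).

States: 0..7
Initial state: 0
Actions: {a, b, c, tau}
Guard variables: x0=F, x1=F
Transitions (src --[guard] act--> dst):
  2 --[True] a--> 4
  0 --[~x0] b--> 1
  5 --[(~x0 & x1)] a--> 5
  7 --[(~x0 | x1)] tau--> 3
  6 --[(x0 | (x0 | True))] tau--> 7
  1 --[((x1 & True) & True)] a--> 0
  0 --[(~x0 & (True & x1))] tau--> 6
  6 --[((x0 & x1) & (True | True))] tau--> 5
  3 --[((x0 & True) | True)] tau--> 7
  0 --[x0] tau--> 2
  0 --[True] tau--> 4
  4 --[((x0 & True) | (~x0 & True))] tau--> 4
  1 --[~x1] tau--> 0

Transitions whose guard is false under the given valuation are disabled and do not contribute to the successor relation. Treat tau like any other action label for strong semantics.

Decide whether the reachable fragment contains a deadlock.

Reach set: {0,1,4}
  0: b→1  tau→4  [2 exit(s)]
  1: tau→0  [1 exit(s)]
  4: tau→4  [1 exit(s)]

Answer: DEADLOCK-FREE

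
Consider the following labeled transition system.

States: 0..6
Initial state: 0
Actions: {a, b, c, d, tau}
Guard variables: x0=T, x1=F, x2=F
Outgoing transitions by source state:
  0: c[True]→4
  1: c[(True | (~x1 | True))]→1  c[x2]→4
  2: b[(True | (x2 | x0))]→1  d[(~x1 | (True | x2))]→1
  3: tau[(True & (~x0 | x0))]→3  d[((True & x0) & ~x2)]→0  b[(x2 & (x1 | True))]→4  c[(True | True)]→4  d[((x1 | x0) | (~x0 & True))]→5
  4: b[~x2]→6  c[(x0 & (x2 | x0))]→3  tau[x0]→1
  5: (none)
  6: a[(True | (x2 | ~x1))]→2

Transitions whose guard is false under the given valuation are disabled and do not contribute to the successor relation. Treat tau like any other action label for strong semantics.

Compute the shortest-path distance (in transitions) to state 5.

BFS to 5:
  depth 0: {0}
  depth 1: {4}
  depth 2: {1,3,6}
  depth 3: {2,5}
first hit 5 at d=3 via c·c·d

Answer: 3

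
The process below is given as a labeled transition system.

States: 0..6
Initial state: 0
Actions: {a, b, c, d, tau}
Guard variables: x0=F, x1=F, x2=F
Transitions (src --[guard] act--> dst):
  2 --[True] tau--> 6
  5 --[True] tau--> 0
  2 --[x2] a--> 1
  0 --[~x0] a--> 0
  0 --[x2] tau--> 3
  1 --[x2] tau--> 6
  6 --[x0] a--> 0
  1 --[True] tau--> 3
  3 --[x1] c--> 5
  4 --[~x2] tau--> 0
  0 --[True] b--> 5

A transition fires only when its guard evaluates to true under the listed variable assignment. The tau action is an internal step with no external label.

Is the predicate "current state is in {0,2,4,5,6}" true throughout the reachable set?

Inv-set: {0,2,4,5,6}
Reach set: {0,5}
  0: safe
  5: safe

Answer: INVARIANT HOLDS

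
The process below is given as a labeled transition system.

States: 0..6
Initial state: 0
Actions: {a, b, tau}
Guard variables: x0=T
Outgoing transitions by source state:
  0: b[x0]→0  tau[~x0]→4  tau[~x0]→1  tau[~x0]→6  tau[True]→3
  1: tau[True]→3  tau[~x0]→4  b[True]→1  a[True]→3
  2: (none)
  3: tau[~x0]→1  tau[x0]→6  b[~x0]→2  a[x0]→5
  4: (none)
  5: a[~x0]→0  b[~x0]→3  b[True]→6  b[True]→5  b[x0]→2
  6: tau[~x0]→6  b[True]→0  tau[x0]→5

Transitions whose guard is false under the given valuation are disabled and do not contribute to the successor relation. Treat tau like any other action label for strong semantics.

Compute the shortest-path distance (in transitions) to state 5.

Layered search for 5:
  depth 0: {0}
  depth 1: {3}
  depth 2: {5,6}
5 enters at depth 2; path tau·a

Answer: 2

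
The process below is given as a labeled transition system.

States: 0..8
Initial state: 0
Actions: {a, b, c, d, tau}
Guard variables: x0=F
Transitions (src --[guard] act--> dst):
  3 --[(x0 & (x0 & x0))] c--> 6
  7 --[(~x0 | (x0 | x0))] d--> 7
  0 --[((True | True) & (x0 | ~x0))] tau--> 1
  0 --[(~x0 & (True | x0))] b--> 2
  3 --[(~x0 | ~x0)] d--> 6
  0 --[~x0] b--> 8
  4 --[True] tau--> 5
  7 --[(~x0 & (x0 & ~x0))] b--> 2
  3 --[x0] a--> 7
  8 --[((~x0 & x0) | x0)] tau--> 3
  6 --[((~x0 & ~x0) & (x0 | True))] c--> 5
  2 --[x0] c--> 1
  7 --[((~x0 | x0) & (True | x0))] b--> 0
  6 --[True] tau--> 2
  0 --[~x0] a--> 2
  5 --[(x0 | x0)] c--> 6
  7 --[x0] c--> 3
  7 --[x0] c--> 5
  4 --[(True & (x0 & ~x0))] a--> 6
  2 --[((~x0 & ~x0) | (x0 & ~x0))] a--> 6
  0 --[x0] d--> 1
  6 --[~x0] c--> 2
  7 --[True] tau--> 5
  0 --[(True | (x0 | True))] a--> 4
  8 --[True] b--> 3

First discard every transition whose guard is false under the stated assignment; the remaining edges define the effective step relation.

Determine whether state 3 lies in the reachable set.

Answer: REACHABLE

Working:
Guard filter leaves 15 enabled edge(s).
depth 0: {0}
depth 1: {1,2,4,8}  cumulative {0,1,2,4,8}
depth 2: {3,5,6}  cumulative {0,1,2,3,4,5,6,8}
Reach set: {0,1,2,3,4,5,6,8}
Path to 3: b·b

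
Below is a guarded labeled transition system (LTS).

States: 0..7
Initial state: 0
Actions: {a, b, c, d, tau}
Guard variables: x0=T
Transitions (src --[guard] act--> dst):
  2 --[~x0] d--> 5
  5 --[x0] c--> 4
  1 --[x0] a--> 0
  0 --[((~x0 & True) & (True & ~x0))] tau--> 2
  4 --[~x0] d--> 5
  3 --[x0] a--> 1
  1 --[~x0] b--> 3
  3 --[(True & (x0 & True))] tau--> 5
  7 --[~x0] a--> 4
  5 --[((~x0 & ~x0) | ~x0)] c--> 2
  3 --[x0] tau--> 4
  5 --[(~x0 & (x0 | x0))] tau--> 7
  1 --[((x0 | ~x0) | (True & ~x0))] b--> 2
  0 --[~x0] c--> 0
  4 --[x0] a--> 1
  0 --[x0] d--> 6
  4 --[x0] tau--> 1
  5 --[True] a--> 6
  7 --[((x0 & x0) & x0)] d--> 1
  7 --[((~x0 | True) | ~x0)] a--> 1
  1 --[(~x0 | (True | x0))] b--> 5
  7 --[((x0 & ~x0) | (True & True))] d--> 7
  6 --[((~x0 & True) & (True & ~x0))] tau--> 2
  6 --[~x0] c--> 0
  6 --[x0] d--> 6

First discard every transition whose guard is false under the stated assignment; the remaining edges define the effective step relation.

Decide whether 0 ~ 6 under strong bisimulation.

Bisimulation quotient by refinement:
  P[0] = {{0,1,2,3,4,5,6,7}}
  P[1] = {{0,6},{1},{2},{3,4},{5},{7}}
  P[2] = {{0,6},{1},{2},{3},{4},{5},{7}}
stable after 3 split(s): 7 block(s)
class of 0: {0,6}; class of 6: {0,6}

Answer: BISIMILAR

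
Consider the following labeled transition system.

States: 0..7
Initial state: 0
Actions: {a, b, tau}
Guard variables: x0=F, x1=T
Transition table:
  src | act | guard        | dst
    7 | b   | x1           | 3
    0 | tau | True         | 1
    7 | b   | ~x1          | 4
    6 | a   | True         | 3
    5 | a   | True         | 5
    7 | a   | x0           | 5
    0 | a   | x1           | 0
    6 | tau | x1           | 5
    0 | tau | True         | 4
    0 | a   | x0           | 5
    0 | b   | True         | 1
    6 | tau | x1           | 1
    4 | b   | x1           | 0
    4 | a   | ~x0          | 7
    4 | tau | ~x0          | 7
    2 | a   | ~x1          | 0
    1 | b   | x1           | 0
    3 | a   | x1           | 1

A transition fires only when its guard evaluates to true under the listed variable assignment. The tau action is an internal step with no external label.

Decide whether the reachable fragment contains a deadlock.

Answer: DEADLOCK-FREE

Trace:
Reach set: {0,1,3,4,7}
  0: a→0  b→1  tau→1  tau→4  [4 exit(s)]
  1: b→0  [1 exit(s)]
  3: a→1  [1 exit(s)]
  4: a→7  b→0  tau→7  [3 exit(s)]
  7: b→3  [1 exit(s)]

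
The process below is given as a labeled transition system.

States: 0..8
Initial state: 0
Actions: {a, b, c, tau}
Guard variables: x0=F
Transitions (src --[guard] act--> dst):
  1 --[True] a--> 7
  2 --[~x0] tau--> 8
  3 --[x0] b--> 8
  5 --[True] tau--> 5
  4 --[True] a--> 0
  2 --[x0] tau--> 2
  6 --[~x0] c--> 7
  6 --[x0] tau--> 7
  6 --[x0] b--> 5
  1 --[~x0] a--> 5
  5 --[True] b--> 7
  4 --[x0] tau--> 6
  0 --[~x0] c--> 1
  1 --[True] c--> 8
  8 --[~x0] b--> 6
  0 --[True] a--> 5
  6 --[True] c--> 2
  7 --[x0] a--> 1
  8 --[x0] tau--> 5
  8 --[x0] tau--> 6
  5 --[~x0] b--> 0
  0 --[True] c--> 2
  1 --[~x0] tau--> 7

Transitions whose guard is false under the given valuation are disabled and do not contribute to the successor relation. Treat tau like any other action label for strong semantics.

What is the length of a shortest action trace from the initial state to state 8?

Layered search for 8:
  L0 = {0}
  L1 = {1,2,5}
  L2 = {7,8}
first hit 8 at d=2 via c·c

Answer: 2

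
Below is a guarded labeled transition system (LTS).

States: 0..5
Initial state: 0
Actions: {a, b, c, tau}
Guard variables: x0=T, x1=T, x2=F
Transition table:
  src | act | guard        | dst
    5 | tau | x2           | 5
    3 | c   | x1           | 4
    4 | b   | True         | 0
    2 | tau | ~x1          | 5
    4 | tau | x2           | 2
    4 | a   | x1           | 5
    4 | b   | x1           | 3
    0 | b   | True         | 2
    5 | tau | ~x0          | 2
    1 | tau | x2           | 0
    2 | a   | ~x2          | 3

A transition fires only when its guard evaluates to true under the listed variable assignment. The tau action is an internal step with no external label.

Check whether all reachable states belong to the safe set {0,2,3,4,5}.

Answer: INVARIANT HOLDS

Trace:
Inv-set: {0,2,3,4,5}
Reachable = {0,2,3,4,5}
  0: ✓
  2: ✓
  3: ✓
  4: ✓
  5: ✓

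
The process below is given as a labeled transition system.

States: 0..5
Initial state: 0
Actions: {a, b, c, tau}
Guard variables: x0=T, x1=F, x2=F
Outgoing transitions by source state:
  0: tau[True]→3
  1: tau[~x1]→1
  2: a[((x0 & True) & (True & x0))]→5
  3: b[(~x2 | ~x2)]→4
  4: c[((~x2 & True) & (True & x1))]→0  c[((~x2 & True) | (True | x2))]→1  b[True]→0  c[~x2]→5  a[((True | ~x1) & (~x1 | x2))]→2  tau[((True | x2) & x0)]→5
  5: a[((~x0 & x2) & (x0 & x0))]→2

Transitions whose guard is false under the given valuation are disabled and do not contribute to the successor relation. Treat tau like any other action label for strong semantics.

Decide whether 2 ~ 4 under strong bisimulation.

Answer: NOT BISIMILAR

Analysis:
Compute ~ classes (split until stable):
  P[0] = {{0,1,2,3,4,5}}
  P[1] = {{0,1},{2},{3},{4},{5}}
  P[2] = {{0},{1},{2},{3},{4},{5}}
Fixed point at round 3; 6 class(es).
[2]={2}  [4]={4}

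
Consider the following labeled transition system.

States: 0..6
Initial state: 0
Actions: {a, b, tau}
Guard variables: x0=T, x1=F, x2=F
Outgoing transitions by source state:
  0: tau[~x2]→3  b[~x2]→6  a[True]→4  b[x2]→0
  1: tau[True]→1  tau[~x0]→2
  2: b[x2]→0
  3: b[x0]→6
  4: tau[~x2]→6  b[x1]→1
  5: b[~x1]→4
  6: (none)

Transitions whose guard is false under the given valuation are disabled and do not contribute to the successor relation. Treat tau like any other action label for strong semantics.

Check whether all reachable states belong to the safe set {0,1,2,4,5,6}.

Answer: INVARIANT VIOLATED at state 3

Trace:
Inv-set: {0,1,2,4,5,6}
Reach set: {0,3,4,6}
  0: ✓
  3: outside
  4: ✓
  6: ✓
witness against invariant: tau → 3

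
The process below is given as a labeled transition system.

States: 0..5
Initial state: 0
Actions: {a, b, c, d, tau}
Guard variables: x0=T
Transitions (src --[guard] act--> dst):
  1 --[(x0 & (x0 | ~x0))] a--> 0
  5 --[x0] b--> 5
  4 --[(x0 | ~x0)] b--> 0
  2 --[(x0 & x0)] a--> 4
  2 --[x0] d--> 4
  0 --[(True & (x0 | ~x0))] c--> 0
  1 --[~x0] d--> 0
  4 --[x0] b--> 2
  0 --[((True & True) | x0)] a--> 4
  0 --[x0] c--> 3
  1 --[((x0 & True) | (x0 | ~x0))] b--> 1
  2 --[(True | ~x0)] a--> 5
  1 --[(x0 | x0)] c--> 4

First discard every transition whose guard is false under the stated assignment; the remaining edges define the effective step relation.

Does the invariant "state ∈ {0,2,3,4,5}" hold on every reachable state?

Inv-set: {0,2,3,4,5}
R = {0,2,3,4,5}
  0: safe
  2: safe
  3: safe
  4: safe
  5: safe

Answer: INVARIANT HOLDS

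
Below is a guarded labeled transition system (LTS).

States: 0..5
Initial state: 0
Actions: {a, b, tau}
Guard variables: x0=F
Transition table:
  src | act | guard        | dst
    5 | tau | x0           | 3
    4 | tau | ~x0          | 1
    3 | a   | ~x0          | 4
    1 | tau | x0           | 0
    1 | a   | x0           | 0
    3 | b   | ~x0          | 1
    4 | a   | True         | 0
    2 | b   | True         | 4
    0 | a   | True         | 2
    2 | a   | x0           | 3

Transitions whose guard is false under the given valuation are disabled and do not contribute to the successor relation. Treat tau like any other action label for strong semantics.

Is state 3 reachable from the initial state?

Answer: UNREACHABLE

Working:
Guard filter leaves 6 enabled edge(s).
depth 0: {0}
depth 1: {2}  total {0,2}
depth 2: {4}  total {0,2,4}
depth 3: {1}  total {0,1,2,4}
Reach set: {0,1,2,4}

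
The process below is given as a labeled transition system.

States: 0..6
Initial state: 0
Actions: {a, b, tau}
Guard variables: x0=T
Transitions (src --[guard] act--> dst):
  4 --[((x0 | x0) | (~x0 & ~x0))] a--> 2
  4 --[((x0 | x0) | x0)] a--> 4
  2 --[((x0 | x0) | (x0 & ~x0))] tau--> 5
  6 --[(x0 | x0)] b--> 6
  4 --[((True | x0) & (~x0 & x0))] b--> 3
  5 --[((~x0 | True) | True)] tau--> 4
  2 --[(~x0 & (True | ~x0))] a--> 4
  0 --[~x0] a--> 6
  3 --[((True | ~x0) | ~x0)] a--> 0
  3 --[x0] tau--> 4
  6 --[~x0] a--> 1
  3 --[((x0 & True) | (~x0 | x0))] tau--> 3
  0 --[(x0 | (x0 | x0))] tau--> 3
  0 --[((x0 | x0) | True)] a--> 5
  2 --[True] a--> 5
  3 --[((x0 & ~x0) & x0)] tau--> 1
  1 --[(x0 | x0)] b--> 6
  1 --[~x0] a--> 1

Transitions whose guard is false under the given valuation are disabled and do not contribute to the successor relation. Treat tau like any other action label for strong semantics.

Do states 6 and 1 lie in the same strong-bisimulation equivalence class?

Compute ~ classes (split until stable):
  round 0: {{0,1,2,3,4,5,6}}
  round 1: {{0,2,3},{1,6},{4},{5}}
  round 2: {{0},{1,6},{2},{3},{4},{5}}
Fixed point at round 3; 6 class(es).
[6]={1,6}  [1]={1,6}

Answer: BISIMILAR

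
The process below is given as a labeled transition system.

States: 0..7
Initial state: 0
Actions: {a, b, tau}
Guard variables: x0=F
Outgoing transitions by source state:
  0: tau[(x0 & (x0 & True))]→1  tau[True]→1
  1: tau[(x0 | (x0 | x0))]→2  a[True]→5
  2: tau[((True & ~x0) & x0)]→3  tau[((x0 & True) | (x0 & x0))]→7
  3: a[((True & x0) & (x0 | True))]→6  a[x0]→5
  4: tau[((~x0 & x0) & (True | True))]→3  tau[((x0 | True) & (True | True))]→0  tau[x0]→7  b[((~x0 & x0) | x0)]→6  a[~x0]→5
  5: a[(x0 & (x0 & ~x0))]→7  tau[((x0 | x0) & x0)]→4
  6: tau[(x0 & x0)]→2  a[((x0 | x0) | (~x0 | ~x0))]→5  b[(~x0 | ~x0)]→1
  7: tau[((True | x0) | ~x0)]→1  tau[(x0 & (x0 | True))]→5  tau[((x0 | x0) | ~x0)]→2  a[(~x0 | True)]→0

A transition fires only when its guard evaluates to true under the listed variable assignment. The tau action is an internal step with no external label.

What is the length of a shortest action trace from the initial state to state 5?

Answer: 2

Trace:
Layered search for 5:
  Layer 0: {0}
  Layer 1: {1}
  Layer 2: {5}
depth(5)=2, e.g. tau·a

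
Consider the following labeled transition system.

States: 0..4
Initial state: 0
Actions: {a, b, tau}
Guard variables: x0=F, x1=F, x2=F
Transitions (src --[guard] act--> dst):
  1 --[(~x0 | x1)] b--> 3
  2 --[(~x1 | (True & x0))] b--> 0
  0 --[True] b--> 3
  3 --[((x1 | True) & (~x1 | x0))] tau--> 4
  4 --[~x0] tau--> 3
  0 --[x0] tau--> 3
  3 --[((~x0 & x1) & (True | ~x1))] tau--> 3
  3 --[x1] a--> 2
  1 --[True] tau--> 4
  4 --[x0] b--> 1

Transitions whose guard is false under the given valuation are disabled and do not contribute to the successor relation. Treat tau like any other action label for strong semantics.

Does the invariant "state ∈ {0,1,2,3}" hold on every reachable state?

Safe = {0,1,2,3}
Reachable = {0,3,4}
  0: ✓
  3: ✓
  4: VIOLATES
reach 4 via b·tau — violates

Answer: INVARIANT VIOLATED at state 4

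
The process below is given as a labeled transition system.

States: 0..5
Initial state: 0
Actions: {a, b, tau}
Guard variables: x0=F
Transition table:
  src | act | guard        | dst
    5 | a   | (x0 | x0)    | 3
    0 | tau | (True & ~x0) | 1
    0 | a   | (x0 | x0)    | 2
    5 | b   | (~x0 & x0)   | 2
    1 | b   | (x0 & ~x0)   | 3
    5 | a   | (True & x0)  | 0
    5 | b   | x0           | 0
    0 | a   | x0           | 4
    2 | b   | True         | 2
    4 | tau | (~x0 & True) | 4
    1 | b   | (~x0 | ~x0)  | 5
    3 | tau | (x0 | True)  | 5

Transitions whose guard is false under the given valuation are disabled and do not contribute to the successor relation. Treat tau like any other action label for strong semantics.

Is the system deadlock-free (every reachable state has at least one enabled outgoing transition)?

Answer: DEADLOCK at state 5

Trace:
Reachable = {0,1,5}
  0: tau→1  [1 exit(s)]
  1: b→5  [1 exit(s)]
  5: ∅  [deadlock]
witness 5: tau·b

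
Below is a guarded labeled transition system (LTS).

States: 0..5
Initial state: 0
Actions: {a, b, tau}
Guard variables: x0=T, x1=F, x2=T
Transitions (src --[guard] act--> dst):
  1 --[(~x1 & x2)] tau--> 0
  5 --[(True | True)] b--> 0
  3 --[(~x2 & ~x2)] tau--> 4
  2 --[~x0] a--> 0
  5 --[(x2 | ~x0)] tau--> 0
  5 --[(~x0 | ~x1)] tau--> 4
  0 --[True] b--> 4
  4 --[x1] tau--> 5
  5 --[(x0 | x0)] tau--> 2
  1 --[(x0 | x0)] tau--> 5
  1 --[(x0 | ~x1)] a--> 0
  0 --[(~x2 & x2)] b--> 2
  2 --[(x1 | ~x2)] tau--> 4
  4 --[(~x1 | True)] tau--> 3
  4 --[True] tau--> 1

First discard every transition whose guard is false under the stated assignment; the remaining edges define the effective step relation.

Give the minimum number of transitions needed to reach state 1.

Layered search for 1:
  Layer 0: {0}
  Layer 1: {4}
  Layer 2: {1,3}
1 enters at depth 2; path b·tau

Answer: 2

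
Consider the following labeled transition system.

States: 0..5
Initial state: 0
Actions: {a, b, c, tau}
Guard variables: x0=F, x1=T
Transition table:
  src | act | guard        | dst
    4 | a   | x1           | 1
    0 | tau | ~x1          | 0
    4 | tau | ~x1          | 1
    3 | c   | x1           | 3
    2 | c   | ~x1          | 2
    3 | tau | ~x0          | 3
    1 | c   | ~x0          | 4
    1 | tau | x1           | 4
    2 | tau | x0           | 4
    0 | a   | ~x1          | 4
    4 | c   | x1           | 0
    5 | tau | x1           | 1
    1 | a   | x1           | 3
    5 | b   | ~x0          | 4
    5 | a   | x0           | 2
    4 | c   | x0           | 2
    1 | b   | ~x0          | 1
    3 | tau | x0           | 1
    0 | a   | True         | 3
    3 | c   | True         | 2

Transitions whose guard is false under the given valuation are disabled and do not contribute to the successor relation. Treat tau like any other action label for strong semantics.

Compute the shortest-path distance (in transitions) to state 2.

Answer: 2

Analysis:
Breadth-first toward 2:
  L0 = {0}
  L1 = {3}
  L2 = {2}
depth(2)=2, e.g. a·c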